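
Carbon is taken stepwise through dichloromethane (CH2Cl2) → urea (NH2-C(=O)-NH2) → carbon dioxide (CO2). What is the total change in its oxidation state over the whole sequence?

+4

Carbon oxidation states along the series — dichloromethane: 0, urea: +4, carbon dioxide: +4.
Net change = +4 − (0) = +4.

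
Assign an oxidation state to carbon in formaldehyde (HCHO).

0

Each bond to a more electronegative atom (O, N, halogen) counts +1, each bond to a less electronegative atom (H, metal, B, Si) counts −1, and each C–C bond counts 0.
The carbon has one bond to H (-1), one bond to H (-1), a double bond to O (2×+1 = +2).
Oxidation state = -1 − 1 + 2 = 0.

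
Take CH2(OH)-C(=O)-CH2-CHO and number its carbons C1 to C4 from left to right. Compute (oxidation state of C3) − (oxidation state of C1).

-1

C3: 2C, 2H → 0 − 2 = -2
C1: 1C, 2H, 1O → 0 − 2 + 1 = -1
Difference: -2 − (-1) = -1.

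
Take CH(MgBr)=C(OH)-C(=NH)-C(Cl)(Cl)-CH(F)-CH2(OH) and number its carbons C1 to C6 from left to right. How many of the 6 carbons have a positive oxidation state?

3

Tallying each carbon's bonds:
C1: 2C, 1H, 1Mg → 0 − 1 − 1 = -2
C2: 3C, 1O → 0 + 1 = +1
C3: 2C, 2N → 0 + 2 = +2
C4: 2C, 2Cl → 0 + 2 = +2
C5: 2C, 1H, 1F → 0 − 1 + 1 = 0
C6: 1C, 2H, 1O → 0 − 2 + 1 = -1
3 carbons (C2, C3, C4) meet the condition.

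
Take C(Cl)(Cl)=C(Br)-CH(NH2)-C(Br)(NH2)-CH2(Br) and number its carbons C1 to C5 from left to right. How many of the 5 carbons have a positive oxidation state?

3

Count +1 for every bond to an atom more electronegative than carbon and −1 for every bond to one less electronegative; C–C bonds are 0. Tallying each carbon:
C1: 2C, 2Cl → 0 + 2 = +2
C2: 3C, 1Br → 0 + 1 = +1
C3: 2C, 1H, 1N → 0 − 1 + 1 = 0
C4: 2C, 1N, 1Br → 0 + 1 + 1 = +2
C5: 1C, 2H, 1Br → 0 − 2 + 1 = -1
3 carbons (C1, C2, C4) meet the condition.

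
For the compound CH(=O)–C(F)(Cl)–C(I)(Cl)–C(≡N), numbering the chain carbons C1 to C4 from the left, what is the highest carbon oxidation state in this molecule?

Tallying each carbon's bonds:
C1: 1C, 1H, 2O → 0 − 1 + 2 = +1
C2: 2C, 1F, 1Cl → 0 + 1 + 1 = +2
C3: 2C, 1Cl, 1I → 0 + 1 + 1 = +2
C4: 1C, 3N → 0 + 3 = +3
The highest value is +3.

+3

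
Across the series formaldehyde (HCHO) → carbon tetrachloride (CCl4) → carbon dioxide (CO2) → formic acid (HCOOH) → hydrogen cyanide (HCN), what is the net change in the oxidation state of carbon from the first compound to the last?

Carbon oxidation states along the series — formaldehyde: 0, carbon tetrachloride: +4, carbon dioxide: +4, formic acid: +2, hydrogen cyanide: +2.
Net change = +2 − (0) = +2.

+2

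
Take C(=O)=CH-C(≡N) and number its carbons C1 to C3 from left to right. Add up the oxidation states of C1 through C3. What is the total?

Tallying each carbon's bonds:
C1: 2C, 2O → 0 + 2 = +2
C2: 3C, 1H → 0 − 1 = -1
C3: 1C, 3N → 0 + 3 = +3
Sum = +2 − 1 + 3 = +4.

+4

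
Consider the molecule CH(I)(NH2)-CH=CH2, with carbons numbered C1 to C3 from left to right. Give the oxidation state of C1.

+1

Count +1 for every bond to an atom more electronegative than carbon and −1 for every bond to one less electronegative; C–C bonds are 0.
C1 has one bond to C (0), one bond to I (+1), one bond to N (+1), one bond to H (-1).
Oxidation state = 0 + 1 + 1 − 1 = +1.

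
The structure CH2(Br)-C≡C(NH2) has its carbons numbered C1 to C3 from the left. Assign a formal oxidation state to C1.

C1 has one bond to C (0), one bond to Br (+1), one bond to H (-1), one bond to H (-1).
Oxidation state = 0 + 1 − 1 − 1 = -1.

-1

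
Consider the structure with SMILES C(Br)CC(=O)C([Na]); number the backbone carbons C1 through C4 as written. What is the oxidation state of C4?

-3

Each bond to a more electronegative atom (O, N, halogen) counts +1, each bond to a less electronegative atom (H, metal, B, Si) counts −1, and each C–C bond counts 0.
C4 has one bond to C (0), one bond to Na (-1), one bond to H (-1), one bond to H (-1).
Oxidation state = 0 − 1 − 1 − 1 = -3.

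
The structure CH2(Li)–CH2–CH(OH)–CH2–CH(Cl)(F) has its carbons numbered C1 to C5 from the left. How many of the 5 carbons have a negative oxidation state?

3

Assign +1 per bond to O/N/halogen, −1 per bond to H or an electropositive element, and 0 per bond to carbon. Tallying each carbon:
C1: 1C, 2H, 1Li → 0 − 2 − 1 = -3
C2: 2C, 2H → 0 − 2 = -2
C3: 2C, 1H, 1O → 0 − 1 + 1 = 0
C4: 2C, 2H → 0 − 2 = -2
C5: 1C, 1H, 1F, 1Cl → 0 − 1 + 1 + 1 = +1
3 carbons (C1, C2, C4) meet the condition.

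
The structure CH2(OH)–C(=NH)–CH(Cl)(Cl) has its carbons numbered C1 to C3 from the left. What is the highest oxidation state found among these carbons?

+2

Tallying each carbon's bonds:
C1: 1C, 2H, 1O → 0 − 2 + 1 = -1
C2: 2C, 2N → 0 + 2 = +2
C3: 1C, 1H, 2Cl → 0 − 1 + 2 = +1
The highest value is +2.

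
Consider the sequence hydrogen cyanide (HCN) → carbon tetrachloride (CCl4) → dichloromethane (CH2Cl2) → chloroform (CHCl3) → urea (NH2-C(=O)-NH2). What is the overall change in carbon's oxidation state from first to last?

+2

Carbon oxidation states along the series — hydrogen cyanide: +2, carbon tetrachloride: +4, dichloromethane: 0, chloroform: +2, urea: +4.
Net change = +4 − (+2) = +2.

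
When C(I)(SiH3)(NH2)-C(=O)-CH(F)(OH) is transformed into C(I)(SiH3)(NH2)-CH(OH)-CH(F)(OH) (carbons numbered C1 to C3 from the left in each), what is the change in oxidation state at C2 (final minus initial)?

Before: C2 has 2 bonds to C, 2 bonds to O → oxidation state +2.
After: C2 has 2 bonds to C, 1 bond to H, 1 bond to O → oxidation state 0.
Δ = 0 − (+2) = -2, so this is a reduction at C2.

-2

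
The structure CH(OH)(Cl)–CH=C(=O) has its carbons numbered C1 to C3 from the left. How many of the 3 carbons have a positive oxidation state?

Tallying each carbon's bonds:
C1: 1C, 1H, 1O, 1Cl → 0 − 1 + 1 + 1 = +1
C2: 3C, 1H → 0 − 1 = -1
C3: 2C, 2O → 0 + 2 = +2
2 carbons (C1, C3) meet the condition.

2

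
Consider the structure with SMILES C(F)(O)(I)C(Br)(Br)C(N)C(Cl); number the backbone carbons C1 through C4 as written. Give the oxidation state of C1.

Each bond to a more electronegative atom (O, N, halogen) counts +1, each bond to a less electronegative atom (H, metal, B, Si) counts −1, and each C–C bond counts 0.
C1 has one bond to C (0), one bond to F (+1), one bond to O (+1), one bond to I (+1).
Oxidation state = 0 + 1 + 1 + 1 = +3.

+3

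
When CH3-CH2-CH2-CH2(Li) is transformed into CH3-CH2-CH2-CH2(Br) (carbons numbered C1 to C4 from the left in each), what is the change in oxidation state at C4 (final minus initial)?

+2

Before: C4 has 1 bond to C, 2 bonds to H, 1 bond to Li → oxidation state -3.
After: C4 has 1 bond to C, 2 bonds to H, 1 bond to Br → oxidation state -1.
Δ = -1 − (-3) = +2, so this is an oxidation at C4.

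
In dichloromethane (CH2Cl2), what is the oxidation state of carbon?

0

The carbon has one bond to H (-1), one bond to H (-1), one bond to Cl (+1), one bond to Cl (+1).
Oxidation state = -1 − 1 + 1 + 1 = 0.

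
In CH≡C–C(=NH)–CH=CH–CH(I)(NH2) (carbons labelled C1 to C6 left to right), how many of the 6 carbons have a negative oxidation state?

Tallying each carbon's bonds:
C1: 3C, 1H → 0 − 1 = -1
C2: 4C → 0 = 0
C3: 2C, 2N → 0 + 2 = +2
C4: 3C, 1H → 0 − 1 = -1
C5: 3C, 1H → 0 − 1 = -1
C6: 1C, 1H, 1N, 1I → 0 − 1 + 1 + 1 = +1
3 carbons (C1, C4, C5) meet the condition.

3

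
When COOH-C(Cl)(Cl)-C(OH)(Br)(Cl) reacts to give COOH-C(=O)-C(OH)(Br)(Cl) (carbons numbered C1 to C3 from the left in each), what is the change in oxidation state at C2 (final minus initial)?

0

Before: C2 has 2 bonds to C, 2 bonds to Cl → oxidation state +2.
After: C2 has 2 bonds to C, 2 bonds to O → oxidation state +2.
Δ = +2 − (+2) = 0, so no net redox change at C2.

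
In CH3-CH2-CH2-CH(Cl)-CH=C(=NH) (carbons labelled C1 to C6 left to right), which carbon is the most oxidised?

Tallying each carbon's bonds:
C1: 1C, 3H → 0 − 3 = -3
C2: 2C, 2H → 0 − 2 = -2
C3: 2C, 2H → 0 − 2 = -2
C4: 2C, 1H, 1Cl → 0 − 1 + 1 = 0
C5: 3C, 1H → 0 − 1 = -1
C6: 2C, 2N → 0 + 2 = +2
The most oxidised carbon is C6 at +2.

C6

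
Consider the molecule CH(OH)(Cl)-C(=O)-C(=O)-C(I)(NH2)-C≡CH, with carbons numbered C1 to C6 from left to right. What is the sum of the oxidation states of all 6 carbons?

Tallying each carbon's bonds:
C1: 1C, 1H, 1O, 1Cl → 0 − 1 + 1 + 1 = +1
C2: 2C, 2O → 0 + 2 = +2
C3: 2C, 2O → 0 + 2 = +2
C4: 2C, 1N, 1I → 0 + 1 + 1 = +2
C5: 4C → 0 = 0
C6: 3C, 1H → 0 − 1 = -1
Sum = +1 + 2 + 2 + 2 + 0 − 1 = +6.

+6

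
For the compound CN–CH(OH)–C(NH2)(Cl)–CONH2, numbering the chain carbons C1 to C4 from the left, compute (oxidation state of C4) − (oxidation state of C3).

+1

C4: 1C, 2O, 1N → 0 + 2 + 1 = +3
C3: 2C, 1N, 1Cl → 0 + 1 + 1 = +2
Difference: +3 − (+2) = +1.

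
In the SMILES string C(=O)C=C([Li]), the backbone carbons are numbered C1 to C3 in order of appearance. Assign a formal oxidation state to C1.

+1

Bonds to more-electronegative neighbours contribute +1 each, bonds to H or metals contribute −1 each, and C–C bonds contribute 0.
C1 has one bond to C (0), a double bond to O (2×+1 = +2), one bond to H (-1).
Oxidation state = 0 + 2 − 1 = +1.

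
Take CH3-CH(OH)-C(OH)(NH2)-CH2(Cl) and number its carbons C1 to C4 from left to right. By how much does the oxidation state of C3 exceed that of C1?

+5

C3: 2C, 1O, 1N → 0 + 1 + 1 = +2
C1: 1C, 3H → 0 − 3 = -3
Difference: +2 − (-3) = +5.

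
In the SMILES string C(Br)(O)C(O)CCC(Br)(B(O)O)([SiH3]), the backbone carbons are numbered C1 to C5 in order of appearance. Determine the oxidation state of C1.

Each bond to a more electronegative atom (O, N, halogen) counts +1, each bond to a less electronegative atom (H, metal, B, Si) counts −1, and each C–C bond counts 0.
C1 has one bond to C (0), one bond to Br (+1), one bond to H (-1), one bond to O (+1).
Oxidation state = 0 + 1 − 1 + 1 = +1.

+1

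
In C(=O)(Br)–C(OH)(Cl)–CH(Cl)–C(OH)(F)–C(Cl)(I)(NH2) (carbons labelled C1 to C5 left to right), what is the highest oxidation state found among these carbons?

Bonds to more-electronegative neighbours contribute +1 each, bonds to H or metals contribute −1 each, and C–C bonds contribute 0. Tallying each carbon:
C1: 1C, 2O, 1Br → 0 + 2 + 1 = +3
C2: 2C, 1O, 1Cl → 0 + 1 + 1 = +2
C3: 2C, 1H, 1Cl → 0 − 1 + 1 = 0
C4: 2C, 1O, 1F → 0 + 1 + 1 = +2
C5: 1C, 1N, 1Cl, 1I → 0 + 1 + 1 + 1 = +3
The highest value is +3.

+3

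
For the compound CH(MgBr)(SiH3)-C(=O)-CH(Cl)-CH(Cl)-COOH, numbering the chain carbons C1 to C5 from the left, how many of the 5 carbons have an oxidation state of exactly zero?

2

Assign +1 per bond to O/N/halogen, −1 per bond to H or an electropositive element, and 0 per bond to carbon. Tallying each carbon:
C1: 1C, 1H, 1Mg, 1Si → 0 − 1 − 1 − 1 = -3
C2: 2C, 2O → 0 + 2 = +2
C3: 2C, 1H, 1Cl → 0 − 1 + 1 = 0
C4: 2C, 1H, 1Cl → 0 − 1 + 1 = 0
C5: 1C, 3O → 0 + 3 = +3
2 carbons (C3, C4) meet the condition.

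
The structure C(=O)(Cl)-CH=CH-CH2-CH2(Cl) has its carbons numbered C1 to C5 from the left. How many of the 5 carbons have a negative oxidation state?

Tallying each carbon's bonds:
C1: 1C, 2O, 1Cl → 0 + 2 + 1 = +3
C2: 3C, 1H → 0 − 1 = -1
C3: 3C, 1H → 0 − 1 = -1
C4: 2C, 2H → 0 − 2 = -2
C5: 1C, 2H, 1Cl → 0 − 2 + 1 = -1
4 carbons (C2, C3, C4, C5) meet the condition.

4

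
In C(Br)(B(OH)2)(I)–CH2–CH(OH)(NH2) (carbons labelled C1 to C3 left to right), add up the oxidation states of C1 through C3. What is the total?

Assign +1 per bond to O/N/halogen, −1 per bond to H or an electropositive element, and 0 per bond to carbon. Tallying each carbon:
C1: 1C, 1Br, 1I, 1B → 0 + 1 + 1 − 1 = +1
C2: 2C, 2H → 0 − 2 = -2
C3: 1C, 1H, 1O, 1N → 0 − 1 + 1 + 1 = +1
Sum = +1 − 2 + 1 = 0.

0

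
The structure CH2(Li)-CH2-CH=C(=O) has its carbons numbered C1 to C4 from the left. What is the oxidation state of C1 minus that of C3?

-2

C1: 1C, 2H, 1Li → 0 − 2 − 1 = -3
C3: 3C, 1H → 0 − 1 = -1
Difference: -3 − (-1) = -2.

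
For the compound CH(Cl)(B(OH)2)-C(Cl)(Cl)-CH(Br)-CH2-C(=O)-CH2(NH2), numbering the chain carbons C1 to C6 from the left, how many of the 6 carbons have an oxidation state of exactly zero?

Tallying each carbon's bonds:
C1: 1C, 1H, 1Cl, 1B → 0 − 1 + 1 − 1 = -1
C2: 2C, 2Cl → 0 + 2 = +2
C3: 2C, 1H, 1Br → 0 − 1 + 1 = 0
C4: 2C, 2H → 0 − 2 = -2
C5: 2C, 2O → 0 + 2 = +2
C6: 1C, 2H, 1N → 0 − 2 + 1 = -1
1 carbon (C3) meets the condition.

1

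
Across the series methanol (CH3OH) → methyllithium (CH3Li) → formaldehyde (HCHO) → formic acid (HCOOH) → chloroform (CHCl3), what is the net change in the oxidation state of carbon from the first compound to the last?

Carbon oxidation states along the series — methanol: -2, methyllithium: -4, formaldehyde: 0, formic acid: +2, chloroform: +2.
Net change = +2 − (-2) = +4.

+4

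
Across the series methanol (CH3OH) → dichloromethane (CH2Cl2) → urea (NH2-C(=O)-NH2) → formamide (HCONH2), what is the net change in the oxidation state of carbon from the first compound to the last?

+4

Carbon oxidation states along the series — methanol: -2, dichloromethane: 0, urea: +4, formamide: +2.
Net change = +2 − (-2) = +4.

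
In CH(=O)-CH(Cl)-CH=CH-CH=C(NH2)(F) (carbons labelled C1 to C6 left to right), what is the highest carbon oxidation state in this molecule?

+2

Count +1 for every bond to an atom more electronegative than carbon and −1 for every bond to one less electronegative; C–C bonds are 0. Tallying each carbon:
C1: 1C, 1H, 2O → 0 − 1 + 2 = +1
C2: 2C, 1H, 1Cl → 0 − 1 + 1 = 0
C3: 3C, 1H → 0 − 1 = -1
C4: 3C, 1H → 0 − 1 = -1
C5: 3C, 1H → 0 − 1 = -1
C6: 2C, 1N, 1F → 0 + 1 + 1 = +2
The highest value is +2.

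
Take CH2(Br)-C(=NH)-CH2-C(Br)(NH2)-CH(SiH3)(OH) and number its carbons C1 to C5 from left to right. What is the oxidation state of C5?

-1

C5 has one bond to C (0), one bond to Si (-1), one bond to O (+1), one bond to H (-1).
Oxidation state = 0 − 1 + 1 − 1 = -1.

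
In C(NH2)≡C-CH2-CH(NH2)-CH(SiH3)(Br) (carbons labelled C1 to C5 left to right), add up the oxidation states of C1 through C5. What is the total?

-2

Assign +1 per bond to O/N/halogen, −1 per bond to H or an electropositive element, and 0 per bond to carbon. Tallying each carbon:
C1: 3C, 1N → 0 + 1 = +1
C2: 4C → 0 = 0
C3: 2C, 2H → 0 − 2 = -2
C4: 2C, 1H, 1N → 0 − 1 + 1 = 0
C5: 1C, 1H, 1Br, 1Si → 0 − 1 + 1 − 1 = -1
Sum = +1 + 0 − 2 + 0 − 1 = -2.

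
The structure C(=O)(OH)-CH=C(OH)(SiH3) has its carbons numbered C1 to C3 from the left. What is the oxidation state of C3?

C3 has a double bond to C (2×0 = 0), one bond to O (+1), one bond to Si (-1).
Oxidation state = 0 + 1 − 1 = 0.

0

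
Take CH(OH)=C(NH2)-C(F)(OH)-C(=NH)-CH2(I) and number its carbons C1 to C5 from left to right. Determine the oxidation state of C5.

Bonds to more-electronegative neighbours contribute +1 each, bonds to H or metals contribute −1 each, and C–C bonds contribute 0.
C5 has one bond to C (0), one bond to I (+1), one bond to H (-1), one bond to H (-1).
Oxidation state = 0 + 1 − 1 − 1 = -1.

-1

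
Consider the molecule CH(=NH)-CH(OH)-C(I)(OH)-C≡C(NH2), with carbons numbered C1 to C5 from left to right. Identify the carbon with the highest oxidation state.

C3

Count +1 for every bond to an atom more electronegative than carbon and −1 for every bond to one less electronegative; C–C bonds are 0. Tallying each carbon:
C1: 1C, 1H, 2N → 0 − 1 + 2 = +1
C2: 2C, 1H, 1O → 0 − 1 + 1 = 0
C3: 2C, 1O, 1I → 0 + 1 + 1 = +2
C4: 4C → 0 = 0
C5: 3C, 1N → 0 + 1 = +1
The most oxidised carbon is C3 at +2.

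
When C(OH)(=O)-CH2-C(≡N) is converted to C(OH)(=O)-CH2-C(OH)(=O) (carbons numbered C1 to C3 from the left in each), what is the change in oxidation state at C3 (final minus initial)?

Before: C3 has 1 bond to C, 3 bonds to N → oxidation state +3.
After: C3 has 1 bond to C, 3 bonds to O → oxidation state +3.
Δ = +3 − (+3) = 0, so no net redox change at C3.

0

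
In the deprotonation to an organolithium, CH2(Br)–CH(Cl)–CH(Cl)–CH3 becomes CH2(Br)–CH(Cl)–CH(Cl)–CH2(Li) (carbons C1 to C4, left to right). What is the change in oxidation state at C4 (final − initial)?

Before: C4 has 1 bond to C, 3 bonds to H → oxidation state -3.
After: C4 has 1 bond to C, 2 bonds to H, 1 bond to Li → oxidation state -3.
Δ = -3 − (-3) = 0, so no net redox change at C4.

0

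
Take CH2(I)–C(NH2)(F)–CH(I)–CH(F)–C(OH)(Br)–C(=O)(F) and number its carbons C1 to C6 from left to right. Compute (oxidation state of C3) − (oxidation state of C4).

C3: 2C, 1H, 1I → 0 − 1 + 1 = 0
C4: 2C, 1H, 1F → 0 − 1 + 1 = 0
Difference: 0 − (0) = 0.

0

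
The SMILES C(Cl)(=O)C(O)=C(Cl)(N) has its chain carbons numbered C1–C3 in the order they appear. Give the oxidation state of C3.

+2

Assign +1 per bond to O/N/halogen, −1 per bond to H or an electropositive element, and 0 per bond to carbon.
C3 has a double bond to C (2×0 = 0), one bond to Cl (+1), one bond to N (+1).
Oxidation state = 0 + 1 + 1 = +2.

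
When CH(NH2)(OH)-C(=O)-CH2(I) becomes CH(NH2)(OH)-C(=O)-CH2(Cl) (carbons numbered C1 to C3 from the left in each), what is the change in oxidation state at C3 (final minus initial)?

0

Before: C3 has 1 bond to C, 2 bonds to H, 1 bond to I → oxidation state -1.
After: C3 has 1 bond to C, 2 bonds to H, 1 bond to Cl → oxidation state -1.
Δ = -1 − (-1) = 0, so no net redox change at C3.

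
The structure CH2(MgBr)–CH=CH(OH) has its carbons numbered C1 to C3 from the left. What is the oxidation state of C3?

Bonds to more-electronegative neighbours contribute +1 each, bonds to H or metals contribute −1 each, and C–C bonds contribute 0.
C3 has a double bond to C (2×0 = 0), one bond to H (-1), one bond to O (+1).
Oxidation state = 0 − 1 + 1 = 0.

0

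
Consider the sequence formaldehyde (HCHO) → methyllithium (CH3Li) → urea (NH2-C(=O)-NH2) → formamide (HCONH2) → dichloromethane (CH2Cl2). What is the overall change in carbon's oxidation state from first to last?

0

Carbon oxidation states along the series — formaldehyde: 0, methyllithium: -4, urea: +4, formamide: +2, dichloromethane: 0.
Net change = 0 − (0) = 0.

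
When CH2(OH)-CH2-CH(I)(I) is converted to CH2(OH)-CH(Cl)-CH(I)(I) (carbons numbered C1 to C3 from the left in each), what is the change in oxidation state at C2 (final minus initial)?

+2

Before: C2 has 2 bonds to C, 2 bonds to H → oxidation state -2.
After: C2 has 2 bonds to C, 1 bond to H, 1 bond to Cl → oxidation state 0.
Δ = 0 − (-2) = +2, so this is an oxidation at C2.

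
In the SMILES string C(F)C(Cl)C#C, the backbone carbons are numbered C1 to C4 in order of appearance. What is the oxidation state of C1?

-1

C1 has one bond to C (0), one bond to H (-1), one bond to F (+1), one bond to H (-1).
Oxidation state = 0 − 1 + 1 − 1 = -1.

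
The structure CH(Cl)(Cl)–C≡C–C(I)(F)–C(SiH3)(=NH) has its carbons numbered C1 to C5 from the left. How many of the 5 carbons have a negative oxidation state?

0

Tallying each carbon's bonds:
C1: 1C, 1H, 2Cl → 0 − 1 + 2 = +1
C2: 4C → 0 = 0
C3: 4C → 0 = 0
C4: 2C, 1F, 1I → 0 + 1 + 1 = +2
C5: 1C, 2N, 1Si → 0 + 2 − 1 = +1
0 carbons meet the condition.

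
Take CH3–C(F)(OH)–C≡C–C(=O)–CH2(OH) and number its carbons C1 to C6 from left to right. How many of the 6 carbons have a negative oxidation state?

Each bond to a more electronegative atom (O, N, halogen) counts +1, each bond to a less electronegative atom (H, metal, B, Si) counts −1, and each C–C bond counts 0. Tallying each carbon:
C1: 1C, 3H → 0 − 3 = -3
C2: 2C, 1O, 1F → 0 + 1 + 1 = +2
C3: 4C → 0 = 0
C4: 4C → 0 = 0
C5: 2C, 2O → 0 + 2 = +2
C6: 1C, 2H, 1O → 0 − 2 + 1 = -1
2 carbons (C1, C6) meet the condition.

2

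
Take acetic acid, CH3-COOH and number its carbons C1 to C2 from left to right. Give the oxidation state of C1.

-3

Count +1 for every bond to an atom more electronegative than carbon and −1 for every bond to one less electronegative; C–C bonds are 0.
C1 has one bond to H (-1), one bond to H (-1), one bond to H (-1), one bond to C (0).
Oxidation state = -1 − 1 − 1 + 0 = -3.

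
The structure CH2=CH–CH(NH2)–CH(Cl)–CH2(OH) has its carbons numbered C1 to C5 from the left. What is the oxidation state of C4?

0

Each bond to a more electronegative atom (O, N, halogen) counts +1, each bond to a less electronegative atom (H, metal, B, Si) counts −1, and each C–C bond counts 0.
C4 has one bond to C (0), one bond to C (0), one bond to Cl (+1), one bond to H (-1).
Oxidation state = 0 + 0 + 1 − 1 = 0.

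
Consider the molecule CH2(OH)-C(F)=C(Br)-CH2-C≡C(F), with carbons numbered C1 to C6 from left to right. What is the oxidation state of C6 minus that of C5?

+1

C6: 3C, 1F → 0 + 1 = +1
C5: 4C → 0 = 0
Difference: +1 − (0) = +1.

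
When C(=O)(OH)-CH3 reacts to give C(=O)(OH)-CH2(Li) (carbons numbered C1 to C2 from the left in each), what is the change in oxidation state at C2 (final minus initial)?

0

Before: C2 has 1 bond to C, 3 bonds to H → oxidation state -3.
After: C2 has 1 bond to C, 2 bonds to H, 1 bond to Li → oxidation state -3.
Δ = -3 − (-3) = 0, so no net redox change at C2.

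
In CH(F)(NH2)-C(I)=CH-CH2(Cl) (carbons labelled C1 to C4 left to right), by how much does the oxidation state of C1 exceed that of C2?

C1: 1C, 1H, 1N, 1F → 0 − 1 + 1 + 1 = +1
C2: 3C, 1I → 0 + 1 = +1
Difference: +1 − (+1) = 0.

0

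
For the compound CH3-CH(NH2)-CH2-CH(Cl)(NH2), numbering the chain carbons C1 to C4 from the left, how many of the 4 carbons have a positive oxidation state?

Tallying each carbon's bonds:
C1: 1C, 3H → 0 − 3 = -3
C2: 2C, 1H, 1N → 0 − 1 + 1 = 0
C3: 2C, 2H → 0 − 2 = -2
C4: 1C, 1H, 1N, 1Cl → 0 − 1 + 1 + 1 = +1
1 carbon (C4) meets the condition.

1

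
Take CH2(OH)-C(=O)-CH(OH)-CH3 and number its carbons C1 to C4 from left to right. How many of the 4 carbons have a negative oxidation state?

2

Tallying each carbon's bonds:
C1: 1C, 2H, 1O → 0 − 2 + 1 = -1
C2: 2C, 2O → 0 + 2 = +2
C3: 2C, 1H, 1O → 0 − 1 + 1 = 0
C4: 1C, 3H → 0 − 3 = -3
2 carbons (C1, C4) meet the condition.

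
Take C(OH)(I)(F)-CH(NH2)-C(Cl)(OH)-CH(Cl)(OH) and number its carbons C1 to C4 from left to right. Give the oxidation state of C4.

+1

C4 has one bond to C (0), one bond to Cl (+1), one bond to H (-1), one bond to O (+1).
Oxidation state = 0 + 1 − 1 + 1 = +1.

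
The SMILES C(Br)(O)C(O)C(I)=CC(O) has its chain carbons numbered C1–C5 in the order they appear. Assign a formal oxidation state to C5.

-1

C5 has one bond to C (0), one bond to H (-1), one bond to H (-1), one bond to O (+1).
Oxidation state = 0 − 1 − 1 + 1 = -1.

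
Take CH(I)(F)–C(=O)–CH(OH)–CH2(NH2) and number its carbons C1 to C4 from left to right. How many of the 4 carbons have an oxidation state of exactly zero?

Assign +1 per bond to O/N/halogen, −1 per bond to H or an electropositive element, and 0 per bond to carbon. Tallying each carbon:
C1: 1C, 1H, 1F, 1I → 0 − 1 + 1 + 1 = +1
C2: 2C, 2O → 0 + 2 = +2
C3: 2C, 1H, 1O → 0 − 1 + 1 = 0
C4: 1C, 2H, 1N → 0 − 2 + 1 = -1
1 carbon (C3) meets the condition.

1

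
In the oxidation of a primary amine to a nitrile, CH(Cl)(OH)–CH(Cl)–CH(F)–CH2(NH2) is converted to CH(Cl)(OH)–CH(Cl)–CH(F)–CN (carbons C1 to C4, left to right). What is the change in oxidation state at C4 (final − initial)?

+4

Before: C4 has 1 bond to C, 2 bonds to H, 1 bond to N → oxidation state -1.
After: C4 has 1 bond to C, 3 bonds to N → oxidation state +3.
Δ = +3 − (-1) = +4, so this is an oxidation at C4.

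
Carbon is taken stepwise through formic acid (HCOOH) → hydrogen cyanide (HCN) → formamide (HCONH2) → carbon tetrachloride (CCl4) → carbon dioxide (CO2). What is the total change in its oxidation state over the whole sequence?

+2

Carbon oxidation states along the series — formic acid: +2, hydrogen cyanide: +2, formamide: +2, carbon tetrachloride: +4, carbon dioxide: +4.
Net change = +4 − (+2) = +2.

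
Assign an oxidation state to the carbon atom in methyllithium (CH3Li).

The carbon has one bond to H (-1), one bond to H (-1), one bond to H (-1), one bond to Li (-1).
Oxidation state = -1 − 1 − 1 − 1 = -4.

-4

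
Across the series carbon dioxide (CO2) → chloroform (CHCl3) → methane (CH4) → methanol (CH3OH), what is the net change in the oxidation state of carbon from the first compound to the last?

-6

Carbon oxidation states along the series — carbon dioxide: +4, chloroform: +2, methane: -4, methanol: -2.
Net change = -2 − (+4) = -6.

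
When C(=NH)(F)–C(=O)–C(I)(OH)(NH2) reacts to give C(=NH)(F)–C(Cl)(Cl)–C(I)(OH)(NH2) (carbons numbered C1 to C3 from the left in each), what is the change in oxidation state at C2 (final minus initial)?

0

Before: C2 has 2 bonds to C, 2 bonds to O → oxidation state +2.
After: C2 has 2 bonds to C, 2 bonds to Cl → oxidation state +2.
Δ = +2 − (+2) = 0, so no net redox change at C2.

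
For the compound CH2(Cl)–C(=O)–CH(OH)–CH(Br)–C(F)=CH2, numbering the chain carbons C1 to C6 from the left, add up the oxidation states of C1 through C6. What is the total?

Tallying each carbon's bonds:
C1: 1C, 2H, 1Cl → 0 − 2 + 1 = -1
C2: 2C, 2O → 0 + 2 = +2
C3: 2C, 1H, 1O → 0 − 1 + 1 = 0
C4: 2C, 1H, 1Br → 0 − 1 + 1 = 0
C5: 3C, 1F → 0 + 1 = +1
C6: 2C, 2H → 0 − 2 = -2
Sum = -1 + 2 + 0 + 0 + 1 − 2 = 0.

0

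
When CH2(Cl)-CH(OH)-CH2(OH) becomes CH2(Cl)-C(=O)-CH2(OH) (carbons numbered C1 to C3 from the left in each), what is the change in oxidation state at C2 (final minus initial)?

+2

Before: C2 has 2 bonds to C, 1 bond to H, 1 bond to O → oxidation state 0.
After: C2 has 2 bonds to C, 2 bonds to O → oxidation state +2.
Δ = +2 − (0) = +2, so this is an oxidation at C2.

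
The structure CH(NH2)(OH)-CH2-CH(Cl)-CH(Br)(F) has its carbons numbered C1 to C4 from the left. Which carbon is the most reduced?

C2

Tallying each carbon's bonds:
C1: 1C, 1H, 1O, 1N → 0 − 1 + 1 + 1 = +1
C2: 2C, 2H → 0 − 2 = -2
C3: 2C, 1H, 1Cl → 0 − 1 + 1 = 0
C4: 1C, 1H, 1F, 1Br → 0 − 1 + 1 + 1 = +1
The most reduced carbon is C2 at -2.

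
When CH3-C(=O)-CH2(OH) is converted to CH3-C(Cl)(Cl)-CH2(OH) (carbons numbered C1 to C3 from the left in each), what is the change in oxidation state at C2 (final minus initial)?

0

Before: C2 has 2 bonds to C, 2 bonds to O → oxidation state +2.
After: C2 has 2 bonds to C, 2 bonds to Cl → oxidation state +2.
Δ = +2 − (+2) = 0, so no net redox change at C2.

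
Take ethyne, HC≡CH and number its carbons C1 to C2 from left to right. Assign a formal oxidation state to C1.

C1 has one bond to H (-1), a triple bond to C (3×0 = 0).
Oxidation state = -1 + 0 = -1.

-1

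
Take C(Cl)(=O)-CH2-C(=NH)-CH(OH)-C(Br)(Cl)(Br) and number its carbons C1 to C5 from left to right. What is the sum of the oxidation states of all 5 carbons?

+6

Tallying each carbon's bonds:
C1: 1C, 2O, 1Cl → 0 + 2 + 1 = +3
C2: 2C, 2H → 0 − 2 = -2
C3: 2C, 2N → 0 + 2 = +2
C4: 2C, 1H, 1O → 0 − 1 + 1 = 0
C5: 1C, 1Cl, 2Br → 0 + 1 + 2 = +3
Sum = +3 − 2 + 2 + 0 + 3 = +6.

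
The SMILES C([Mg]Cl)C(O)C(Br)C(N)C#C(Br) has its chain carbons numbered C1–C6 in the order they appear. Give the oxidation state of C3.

Assign +1 per bond to O/N/halogen, −1 per bond to H or an electropositive element, and 0 per bond to carbon.
C3 has one bond to C (0), one bond to C (0), one bond to H (-1), one bond to Br (+1).
Oxidation state = 0 + 0 − 1 + 1 = 0.

0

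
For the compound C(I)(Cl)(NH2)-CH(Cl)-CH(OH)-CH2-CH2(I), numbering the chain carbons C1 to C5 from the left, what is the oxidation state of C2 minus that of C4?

C2: 2C, 1H, 1Cl → 0 − 1 + 1 = 0
C4: 2C, 2H → 0 − 2 = -2
Difference: 0 − (-2) = +2.

+2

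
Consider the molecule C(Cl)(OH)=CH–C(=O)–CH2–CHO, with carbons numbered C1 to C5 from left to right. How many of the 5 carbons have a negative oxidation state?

2

Assign +1 per bond to O/N/halogen, −1 per bond to H or an electropositive element, and 0 per bond to carbon. Tallying each carbon:
C1: 2C, 1O, 1Cl → 0 + 1 + 1 = +2
C2: 3C, 1H → 0 − 1 = -1
C3: 2C, 2O → 0 + 2 = +2
C4: 2C, 2H → 0 − 2 = -2
C5: 1C, 1H, 2O → 0 − 1 + 2 = +1
2 carbons (C2, C4) meet the condition.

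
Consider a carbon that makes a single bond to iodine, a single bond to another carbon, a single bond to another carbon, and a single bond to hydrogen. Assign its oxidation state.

The carbon has one bond to C (0), one bond to C (0), one bond to I (+1), one bond to H (-1).
Oxidation state = 0 + 0 + 1 − 1 = 0.

0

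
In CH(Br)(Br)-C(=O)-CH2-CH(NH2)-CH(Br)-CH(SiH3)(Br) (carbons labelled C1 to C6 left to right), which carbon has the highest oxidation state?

C2

Tallying each carbon's bonds:
C1: 1C, 1H, 2Br → 0 − 1 + 2 = +1
C2: 2C, 2O → 0 + 2 = +2
C3: 2C, 2H → 0 − 2 = -2
C4: 2C, 1H, 1N → 0 − 1 + 1 = 0
C5: 2C, 1H, 1Br → 0 − 1 + 1 = 0
C6: 1C, 1H, 1Br, 1Si → 0 − 1 + 1 − 1 = -1
The most oxidised carbon is C2 at +2.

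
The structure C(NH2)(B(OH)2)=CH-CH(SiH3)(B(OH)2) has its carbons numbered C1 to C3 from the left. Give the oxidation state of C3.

-3

Count +1 for every bond to an atom more electronegative than carbon and −1 for every bond to one less electronegative; C–C bonds are 0.
C3 has one bond to C (0), one bond to Si (-1), one bond to H (-1), one bond to B (-1).
Oxidation state = 0 − 1 − 1 − 1 = -3.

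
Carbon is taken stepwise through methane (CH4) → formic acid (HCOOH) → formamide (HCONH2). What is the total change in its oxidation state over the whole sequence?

+6

Carbon oxidation states along the series — methane: -4, formic acid: +2, formamide: +2.
Net change = +2 − (-4) = +6.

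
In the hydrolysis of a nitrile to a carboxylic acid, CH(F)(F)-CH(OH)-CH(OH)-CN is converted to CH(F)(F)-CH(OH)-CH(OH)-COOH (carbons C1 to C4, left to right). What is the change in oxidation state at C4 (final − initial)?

Before: C4 has 1 bond to C, 3 bonds to N → oxidation state +3.
After: C4 has 1 bond to C, 3 bonds to O → oxidation state +3.
Δ = +3 − (+3) = 0, so no net redox change at C4.

0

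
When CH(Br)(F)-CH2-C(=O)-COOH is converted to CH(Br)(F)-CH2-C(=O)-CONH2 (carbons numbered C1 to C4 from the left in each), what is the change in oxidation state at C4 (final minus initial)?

Before: C4 has 1 bond to C, 3 bonds to O → oxidation state +3.
After: C4 has 1 bond to C, 2 bonds to O, 1 bond to N → oxidation state +3.
Δ = +3 − (+3) = 0, so no net redox change at C4.

0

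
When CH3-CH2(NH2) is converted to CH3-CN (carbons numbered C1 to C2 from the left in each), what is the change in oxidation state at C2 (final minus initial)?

+4

Before: C2 has 1 bond to C, 2 bonds to H, 1 bond to N → oxidation state -1.
After: C2 has 1 bond to C, 3 bonds to N → oxidation state +3.
Δ = +3 − (-1) = +4, so this is an oxidation at C2.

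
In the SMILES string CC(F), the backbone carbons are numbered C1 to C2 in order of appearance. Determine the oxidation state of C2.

Each bond to a more electronegative atom (O, N, halogen) counts +1, each bond to a less electronegative atom (H, metal, B, Si) counts −1, and each C–C bond counts 0.
C2 has one bond to C (0), one bond to H (-1), one bond to H (-1), one bond to F (+1).
Oxidation state = 0 − 1 − 1 + 1 = -1.

-1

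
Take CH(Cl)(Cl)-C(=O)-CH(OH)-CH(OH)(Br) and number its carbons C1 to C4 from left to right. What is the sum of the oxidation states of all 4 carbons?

Count +1 for every bond to an atom more electronegative than carbon and −1 for every bond to one less electronegative; C–C bonds are 0. Tallying each carbon:
C1: 1C, 1H, 2Cl → 0 − 1 + 2 = +1
C2: 2C, 2O → 0 + 2 = +2
C3: 2C, 1H, 1O → 0 − 1 + 1 = 0
C4: 1C, 1H, 1O, 1Br → 0 − 1 + 1 + 1 = +1
Sum = +1 + 2 + 0 + 1 = +4.

+4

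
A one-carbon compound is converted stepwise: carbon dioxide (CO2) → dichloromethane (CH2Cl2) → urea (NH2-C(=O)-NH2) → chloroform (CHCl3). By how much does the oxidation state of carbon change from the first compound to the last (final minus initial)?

Carbon oxidation states along the series — carbon dioxide: +4, dichloromethane: 0, urea: +4, chloroform: +2.
Net change = +2 − (+4) = -2.

-2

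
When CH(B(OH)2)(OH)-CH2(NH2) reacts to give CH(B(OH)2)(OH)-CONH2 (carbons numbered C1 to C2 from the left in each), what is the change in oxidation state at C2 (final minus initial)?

+4

Before: C2 has 1 bond to C, 2 bonds to H, 1 bond to N → oxidation state -1.
After: C2 has 1 bond to C, 2 bonds to O, 1 bond to N → oxidation state +3.
Δ = +3 − (-1) = +4, so this is an oxidation at C2.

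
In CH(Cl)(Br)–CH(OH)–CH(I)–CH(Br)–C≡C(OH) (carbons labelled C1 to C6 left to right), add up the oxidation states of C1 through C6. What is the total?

+2

Each bond to a more electronegative atom (O, N, halogen) counts +1, each bond to a less electronegative atom (H, metal, B, Si) counts −1, and each C–C bond counts 0. Tallying each carbon:
C1: 1C, 1H, 1Cl, 1Br → 0 − 1 + 1 + 1 = +1
C2: 2C, 1H, 1O → 0 − 1 + 1 = 0
C3: 2C, 1H, 1I → 0 − 1 + 1 = 0
C4: 2C, 1H, 1Br → 0 − 1 + 1 = 0
C5: 4C → 0 = 0
C6: 3C, 1O → 0 + 1 = +1
Sum = +1 + 0 + 0 + 0 + 0 + 1 = +2.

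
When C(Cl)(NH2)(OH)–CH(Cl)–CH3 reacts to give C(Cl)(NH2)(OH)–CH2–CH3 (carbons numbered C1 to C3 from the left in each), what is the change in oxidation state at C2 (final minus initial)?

-2

Before: C2 has 2 bonds to C, 1 bond to H, 1 bond to Cl → oxidation state 0.
After: C2 has 2 bonds to C, 2 bonds to H → oxidation state -2.
Δ = -2 − (0) = -2, so this is a reduction at C2.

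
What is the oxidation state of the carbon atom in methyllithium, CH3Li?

-4

Bonds to more-electronegative neighbours contribute +1 each, bonds to H or metals contribute −1 each, and C–C bonds contribute 0.
The carbon has one bond to H (-1), one bond to H (-1), one bond to H (-1), one bond to Li (-1).
Oxidation state = -1 − 1 − 1 − 1 = -4.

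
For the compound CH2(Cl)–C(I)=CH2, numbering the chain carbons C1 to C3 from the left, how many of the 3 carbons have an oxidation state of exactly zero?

Tallying each carbon's bonds:
C1: 1C, 2H, 1Cl → 0 − 2 + 1 = -1
C2: 3C, 1I → 0 + 1 = +1
C3: 2C, 2H → 0 − 2 = -2
0 carbons meet the condition.

0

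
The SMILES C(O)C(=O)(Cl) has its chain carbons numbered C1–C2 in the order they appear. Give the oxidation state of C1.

Count +1 for every bond to an atom more electronegative than carbon and −1 for every bond to one less electronegative; C–C bonds are 0.
C1 has one bond to C (0), one bond to O (+1), one bond to H (-1), one bond to H (-1).
Oxidation state = 0 + 1 − 1 − 1 = -1.

-1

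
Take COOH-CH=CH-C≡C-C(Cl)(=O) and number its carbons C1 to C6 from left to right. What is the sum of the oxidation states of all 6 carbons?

Assign +1 per bond to O/N/halogen, −1 per bond to H or an electropositive element, and 0 per bond to carbon. Tallying each carbon:
C1: 1C, 3O → 0 + 3 = +3
C2: 3C, 1H → 0 − 1 = -1
C3: 3C, 1H → 0 − 1 = -1
C4: 4C → 0 = 0
C5: 4C → 0 = 0
C6: 1C, 2O, 1Cl → 0 + 2 + 1 = +3
Sum = +3 − 1 − 1 + 0 + 0 + 3 = +4.

+4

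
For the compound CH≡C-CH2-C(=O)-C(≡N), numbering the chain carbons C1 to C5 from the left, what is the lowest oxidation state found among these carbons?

-2

Tallying each carbon's bonds:
C1: 3C, 1H → 0 − 1 = -1
C2: 4C → 0 = 0
C3: 2C, 2H → 0 − 2 = -2
C4: 2C, 2O → 0 + 2 = +2
C5: 1C, 3N → 0 + 3 = +3
The lowest value is -2.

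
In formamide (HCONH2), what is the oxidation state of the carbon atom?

Assign +1 per bond to O/N/halogen, −1 per bond to H or an electropositive element, and 0 per bond to carbon.
The carbon has one bond to H (-1), a double bond to O (2×+1 = +2), one bond to N (+1).
Oxidation state = -1 + 2 + 1 = +2.

+2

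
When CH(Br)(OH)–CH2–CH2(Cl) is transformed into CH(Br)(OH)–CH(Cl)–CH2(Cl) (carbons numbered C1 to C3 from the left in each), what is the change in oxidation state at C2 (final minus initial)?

Before: C2 has 2 bonds to C, 2 bonds to H → oxidation state -2.
After: C2 has 2 bonds to C, 1 bond to H, 1 bond to Cl → oxidation state 0.
Δ = 0 − (-2) = +2, so this is an oxidation at C2.

+2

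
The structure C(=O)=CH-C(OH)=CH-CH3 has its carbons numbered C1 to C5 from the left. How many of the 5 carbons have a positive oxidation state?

2

Tallying each carbon's bonds:
C1: 2C, 2O → 0 + 2 = +2
C2: 3C, 1H → 0 − 1 = -1
C3: 3C, 1O → 0 + 1 = +1
C4: 3C, 1H → 0 − 1 = -1
C5: 1C, 3H → 0 − 3 = -3
2 carbons (C1, C3) meet the condition.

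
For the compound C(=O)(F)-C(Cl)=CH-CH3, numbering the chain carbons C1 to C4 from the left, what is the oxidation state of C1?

+3

Each bond to a more electronegative atom (O, N, halogen) counts +1, each bond to a less electronegative atom (H, metal, B, Si) counts −1, and each C–C bond counts 0.
C1 has one bond to C (0), a double bond to O (2×+1 = +2), one bond to F (+1).
Oxidation state = 0 + 2 + 1 = +3.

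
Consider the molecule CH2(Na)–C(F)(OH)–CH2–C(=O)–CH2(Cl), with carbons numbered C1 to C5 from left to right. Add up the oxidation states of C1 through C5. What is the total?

Bonds to more-electronegative neighbours contribute +1 each, bonds to H or metals contribute −1 each, and C–C bonds contribute 0. Tallying each carbon:
C1: 1C, 2H, 1Na → 0 − 2 − 1 = -3
C2: 2C, 1O, 1F → 0 + 1 + 1 = +2
C3: 2C, 2H → 0 − 2 = -2
C4: 2C, 2O → 0 + 2 = +2
C5: 1C, 2H, 1Cl → 0 − 2 + 1 = -1
Sum = -3 + 2 − 2 + 2 − 1 = -2.

-2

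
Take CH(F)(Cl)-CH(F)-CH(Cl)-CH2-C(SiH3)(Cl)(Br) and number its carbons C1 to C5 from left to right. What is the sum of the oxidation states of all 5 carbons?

0

Count +1 for every bond to an atom more electronegative than carbon and −1 for every bond to one less electronegative; C–C bonds are 0. Tallying each carbon:
C1: 1C, 1H, 1F, 1Cl → 0 − 1 + 1 + 1 = +1
C2: 2C, 1H, 1F → 0 − 1 + 1 = 0
C3: 2C, 1H, 1Cl → 0 − 1 + 1 = 0
C4: 2C, 2H → 0 − 2 = -2
C5: 1C, 1Cl, 1Br, 1Si → 0 + 1 + 1 − 1 = +1
Sum = +1 + 0 + 0 − 2 + 1 = 0.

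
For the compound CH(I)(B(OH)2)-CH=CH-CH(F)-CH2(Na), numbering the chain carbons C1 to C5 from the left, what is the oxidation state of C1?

Assign +1 per bond to O/N/halogen, −1 per bond to H or an electropositive element, and 0 per bond to carbon.
C1 has one bond to C (0), one bond to I (+1), one bond to H (-1), one bond to B (-1).
Oxidation state = 0 + 1 − 1 − 1 = -1.

-1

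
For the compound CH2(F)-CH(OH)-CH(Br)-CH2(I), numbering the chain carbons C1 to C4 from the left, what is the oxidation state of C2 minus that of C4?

C2: 2C, 1H, 1O → 0 − 1 + 1 = 0
C4: 1C, 2H, 1I → 0 − 2 + 1 = -1
Difference: 0 − (-1) = +1.

+1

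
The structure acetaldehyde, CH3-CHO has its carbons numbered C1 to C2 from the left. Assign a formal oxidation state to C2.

+1

C2 has one bond to H (-1), a double bond to O (2×+1 = +2), one bond to C (0).
Oxidation state = -1 + 2 + 0 = +1.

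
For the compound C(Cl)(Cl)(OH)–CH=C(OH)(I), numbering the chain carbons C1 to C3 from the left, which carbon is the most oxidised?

Tallying each carbon's bonds:
C1: 1C, 1O, 2Cl → 0 + 1 + 2 = +3
C2: 3C, 1H → 0 − 1 = -1
C3: 2C, 1O, 1I → 0 + 1 + 1 = +2
The most oxidised carbon is C1 at +3.

C1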